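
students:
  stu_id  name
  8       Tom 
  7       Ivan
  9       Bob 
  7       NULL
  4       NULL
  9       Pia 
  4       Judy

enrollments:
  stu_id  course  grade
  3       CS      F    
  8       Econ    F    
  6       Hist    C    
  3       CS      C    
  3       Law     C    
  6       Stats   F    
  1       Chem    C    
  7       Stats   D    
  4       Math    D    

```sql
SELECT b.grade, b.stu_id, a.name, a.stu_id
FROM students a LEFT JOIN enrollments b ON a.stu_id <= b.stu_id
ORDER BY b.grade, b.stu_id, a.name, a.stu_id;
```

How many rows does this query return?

17

LEFT JOIN keeps every row from `students`; unmatched rows get NULL for `enrollments`'s columns.
Matching on a.stu_id <= b.stu_id.
- a[0] stu_id=8 → 1 match(es) in b → 1 row(s).
- a[1] stu_id=7 → 2 match(es) in b → 2 row(s).
- a[2] stu_id=9 → no match; kept with NULLs on the b side.
- a[3] stu_id=7 → 2 match(es) in b → 2 row(s).
- a[4] stu_id=4 → 5 match(es) in b → 5 row(s).
- a[5] stu_id=9 → no match; kept with NULLs on the b side.
- a[6] stu_id=4 → 5 match(es) in b → 5 row(s).
Total: 15 matched + 2 padded = 17 rows.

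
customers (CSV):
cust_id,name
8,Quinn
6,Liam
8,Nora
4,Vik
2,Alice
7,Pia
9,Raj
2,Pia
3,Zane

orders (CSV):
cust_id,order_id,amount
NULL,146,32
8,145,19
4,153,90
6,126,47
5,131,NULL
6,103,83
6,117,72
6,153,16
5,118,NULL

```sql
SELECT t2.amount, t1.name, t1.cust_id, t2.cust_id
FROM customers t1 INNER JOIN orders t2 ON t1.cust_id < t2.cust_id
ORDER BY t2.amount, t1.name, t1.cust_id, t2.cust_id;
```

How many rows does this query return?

INNER JOIN keeps only pairs where the ON condition holds.
Matching on t1.cust_id < t2.cust_id. A NULL in a compared column never satisfies the condition.
- t1 row (cust_id=8): no match → dropped.
- t1 row (cust_id=6): matches 1 t2 row(s) → 1 output row(s).
- t1 row (cust_id=8): no match → dropped.
- t1 row (cust_id=4): matches 7 t2 row(s) → 7 output row(s).
- t1 row (cust_id=2): matches 8 t2 row(s) → 8 output row(s).
- t1 row (cust_id=7): matches 1 t2 row(s) → 1 output row(s).
- t1 row (cust_id=9): no match → dropped.
- t1 row (cust_id=2): matches 8 t2 row(s) → 8 output row(s).
- t1 row (cust_id=3): matches 8 t2 row(s) → 8 output row(s).
Total: 33 rows.

33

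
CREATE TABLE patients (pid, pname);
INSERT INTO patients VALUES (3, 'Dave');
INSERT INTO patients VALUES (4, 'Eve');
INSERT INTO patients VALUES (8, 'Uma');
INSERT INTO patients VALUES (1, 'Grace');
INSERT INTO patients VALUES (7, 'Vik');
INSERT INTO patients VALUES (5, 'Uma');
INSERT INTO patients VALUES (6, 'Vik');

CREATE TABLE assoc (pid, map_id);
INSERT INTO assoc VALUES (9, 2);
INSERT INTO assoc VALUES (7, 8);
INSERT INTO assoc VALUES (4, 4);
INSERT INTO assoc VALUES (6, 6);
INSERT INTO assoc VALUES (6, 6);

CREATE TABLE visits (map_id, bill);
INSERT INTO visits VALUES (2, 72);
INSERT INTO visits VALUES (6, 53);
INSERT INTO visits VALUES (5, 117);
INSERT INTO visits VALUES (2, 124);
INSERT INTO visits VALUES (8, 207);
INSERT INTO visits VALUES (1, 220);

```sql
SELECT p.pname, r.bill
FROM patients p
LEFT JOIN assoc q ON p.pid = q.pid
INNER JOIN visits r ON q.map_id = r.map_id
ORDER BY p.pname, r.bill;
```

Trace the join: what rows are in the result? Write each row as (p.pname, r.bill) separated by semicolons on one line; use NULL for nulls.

(Vik, 53); (Vik, 53); (Vik, 207)

Joins associate left-to-right: patients LEFT JOIN assoc on pid gives 8 intermediate row(s).
Then INNER JOIN `visits r` on map_id: keep only rows whose q.map_id appears in r.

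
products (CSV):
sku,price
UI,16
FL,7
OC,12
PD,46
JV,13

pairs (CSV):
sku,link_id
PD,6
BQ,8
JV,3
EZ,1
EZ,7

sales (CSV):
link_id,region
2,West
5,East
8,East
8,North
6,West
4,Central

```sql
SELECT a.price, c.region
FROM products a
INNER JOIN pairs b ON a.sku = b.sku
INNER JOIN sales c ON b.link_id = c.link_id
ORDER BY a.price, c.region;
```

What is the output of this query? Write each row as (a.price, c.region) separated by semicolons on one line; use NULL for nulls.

Evaluate left to right. First `products a INNER JOIN pairs b` on sku: 2 row(s).
Then INNER JOIN `sales c` on link_id: keep only rows whose b.link_id appears in c.

(46, West)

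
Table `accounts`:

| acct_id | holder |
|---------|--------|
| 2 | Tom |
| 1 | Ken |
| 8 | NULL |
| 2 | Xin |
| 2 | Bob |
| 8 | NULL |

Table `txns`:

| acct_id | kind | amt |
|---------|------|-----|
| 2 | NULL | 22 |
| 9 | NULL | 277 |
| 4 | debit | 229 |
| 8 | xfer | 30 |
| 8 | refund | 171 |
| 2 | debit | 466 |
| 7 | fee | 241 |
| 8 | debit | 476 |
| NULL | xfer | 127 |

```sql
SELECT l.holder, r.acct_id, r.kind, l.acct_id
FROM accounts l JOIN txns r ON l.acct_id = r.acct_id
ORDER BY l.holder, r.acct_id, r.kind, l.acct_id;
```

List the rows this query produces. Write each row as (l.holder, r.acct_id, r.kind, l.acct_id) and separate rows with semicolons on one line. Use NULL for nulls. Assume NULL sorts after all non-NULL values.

(Bob, 2, debit, 2); (Bob, 2, NULL, 2); (Tom, 2, debit, 2); (Tom, 2, NULL, 2); (Xin, 2, debit, 2); (Xin, 2, NULL, 2); (NULL, 8, debit, 8); (NULL, 8, debit, 8); (NULL, 8, refund, 8); (NULL, 8, refund, 8); (NULL, 8, xfer, 8); (NULL, 8, xfer, 8)

INNER JOIN keeps only pairs where the ON condition holds.
Matching on l.acct_id = r.acct_id. A NULL in a compared column never satisfies the condition.
- acct_id=2: 2 matching r row(s), so 2 row(s) emitted.
- acct_id=1: no matching r row, dropped.
- acct_id=8: 3 matching r row(s), so 3 row(s) emitted.
- acct_id=2: 2 matching r row(s), so 2 row(s) emitted.
- acct_id=2: 2 matching r row(s), so 2 row(s) emitted.
- acct_id=8: 3 matching r row(s), so 3 row(s) emitted.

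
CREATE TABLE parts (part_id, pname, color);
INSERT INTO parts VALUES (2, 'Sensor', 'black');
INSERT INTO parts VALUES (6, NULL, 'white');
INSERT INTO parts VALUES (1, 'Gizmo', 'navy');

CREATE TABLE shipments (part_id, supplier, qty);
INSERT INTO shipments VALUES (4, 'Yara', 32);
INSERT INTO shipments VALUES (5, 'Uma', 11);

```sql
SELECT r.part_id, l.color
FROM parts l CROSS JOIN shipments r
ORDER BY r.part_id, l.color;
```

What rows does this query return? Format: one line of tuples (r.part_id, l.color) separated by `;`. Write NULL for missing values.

(4, black); (4, navy); (4, white); (5, black); (5, navy); (5, white)

CROSS JOIN pairs every row of `parts` with every row of `shipments`: 3 × 2 = 6 rows.
After projecting and ordering:
r.part_id | l.color
4 | black
4 | navy
4 | white
5 | black
5 | navy
5 | white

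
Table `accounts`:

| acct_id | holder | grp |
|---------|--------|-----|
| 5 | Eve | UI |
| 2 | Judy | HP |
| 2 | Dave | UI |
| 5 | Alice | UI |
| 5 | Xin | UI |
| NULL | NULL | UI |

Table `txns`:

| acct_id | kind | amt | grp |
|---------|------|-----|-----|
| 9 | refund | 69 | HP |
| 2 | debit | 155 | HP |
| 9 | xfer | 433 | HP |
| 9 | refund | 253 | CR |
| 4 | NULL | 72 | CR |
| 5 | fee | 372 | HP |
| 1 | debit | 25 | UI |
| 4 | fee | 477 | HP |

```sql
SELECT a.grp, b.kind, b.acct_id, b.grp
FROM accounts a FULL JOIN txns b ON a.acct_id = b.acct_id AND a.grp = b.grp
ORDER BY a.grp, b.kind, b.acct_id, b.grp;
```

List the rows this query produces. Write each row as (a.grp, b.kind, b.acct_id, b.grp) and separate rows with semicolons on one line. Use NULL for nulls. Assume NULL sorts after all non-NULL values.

(HP, debit, 2, HP); (UI, NULL, NULL, NULL); (UI, NULL, NULL, NULL); (UI, NULL, NULL, NULL); (UI, NULL, NULL, NULL); (UI, NULL, NULL, NULL); (NULL, debit, 1, UI); (NULL, fee, 4, HP); (NULL, fee, 5, HP); (NULL, refund, 9, CR); (NULL, refund, 9, HP); (NULL, xfer, 9, HP); (NULL, NULL, 4, CR)

FULL OUTER JOIN keeps every row from both sides; unmatched rows get NULL for the other side's columns.
Matching on a.acct_id = b.acct_id AND a.grp = b.grp. A NULL in a compared column never satisfies the condition.
Matched pairs: 1; unmatched a rows kept: 5; unmatched b rows kept: 7.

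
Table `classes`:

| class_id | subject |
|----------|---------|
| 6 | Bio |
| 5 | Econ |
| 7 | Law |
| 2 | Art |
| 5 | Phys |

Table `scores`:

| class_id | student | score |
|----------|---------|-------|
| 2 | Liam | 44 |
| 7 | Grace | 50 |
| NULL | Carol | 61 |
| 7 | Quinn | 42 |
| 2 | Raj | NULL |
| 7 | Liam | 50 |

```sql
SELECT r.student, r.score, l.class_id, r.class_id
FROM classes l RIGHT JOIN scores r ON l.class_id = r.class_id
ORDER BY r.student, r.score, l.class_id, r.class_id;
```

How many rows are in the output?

RIGHT JOIN keeps every row from `scores`; unmatched rows get NULL for `classes`'s columns.
Matching on l.class_id = r.class_id. A NULL in a compared column never satisfies the condition.
- class_id=6: no matching r row.
- class_id=5: no matching r row.
- class_id=7: 3 matching r row(s), so 3 row(s) emitted.
- class_id=2: 2 matching r row(s), so 2 row(s) emitted.
- class_id=5: no matching r row.
- 1 row(s) from r found no l partner → padded with NULL.
Total: 5 matched + 1 padded = 6 rows.

6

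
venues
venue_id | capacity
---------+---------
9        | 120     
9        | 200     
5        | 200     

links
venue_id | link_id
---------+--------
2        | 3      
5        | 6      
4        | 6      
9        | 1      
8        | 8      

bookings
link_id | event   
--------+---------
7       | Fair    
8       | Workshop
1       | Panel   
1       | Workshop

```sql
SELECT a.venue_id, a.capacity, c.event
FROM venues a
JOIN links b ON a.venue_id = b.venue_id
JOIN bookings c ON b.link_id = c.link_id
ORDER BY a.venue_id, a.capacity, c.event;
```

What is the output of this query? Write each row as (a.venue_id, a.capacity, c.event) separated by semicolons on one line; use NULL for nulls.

(9, 120, Panel); (9, 120, Workshop); (9, 200, Panel); (9, 200, Workshop)

Evaluate left to right. First `venues a INNER JOIN links b` on venue_id: 3 row(s).
Then INNER JOIN `bookings c` on link_id: keep only rows whose b.link_id appears in c.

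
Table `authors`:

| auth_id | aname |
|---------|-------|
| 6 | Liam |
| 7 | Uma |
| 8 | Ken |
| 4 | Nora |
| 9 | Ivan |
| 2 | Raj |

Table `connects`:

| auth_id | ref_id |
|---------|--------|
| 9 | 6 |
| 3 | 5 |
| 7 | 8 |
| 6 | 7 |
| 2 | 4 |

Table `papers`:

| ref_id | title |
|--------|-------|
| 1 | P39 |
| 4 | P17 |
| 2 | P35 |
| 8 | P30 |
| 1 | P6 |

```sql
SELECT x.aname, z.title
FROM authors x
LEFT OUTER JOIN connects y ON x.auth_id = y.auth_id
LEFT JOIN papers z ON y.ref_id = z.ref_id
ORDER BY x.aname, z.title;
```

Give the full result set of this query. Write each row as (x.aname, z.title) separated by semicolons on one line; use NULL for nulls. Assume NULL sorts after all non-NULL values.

Joins associate left-to-right: authors LEFT JOIN connects on auth_id gives 6 intermediate row(s).
Then LEFT JOIN `papers z` on ref_id: each of those 6 rows is kept; rows whose y.ref_id has no match in z get NULL for z's columns.

(Ivan, NULL); (Ken, NULL); (Liam, NULL); (Nora, NULL); (Raj, P17); (Uma, P30)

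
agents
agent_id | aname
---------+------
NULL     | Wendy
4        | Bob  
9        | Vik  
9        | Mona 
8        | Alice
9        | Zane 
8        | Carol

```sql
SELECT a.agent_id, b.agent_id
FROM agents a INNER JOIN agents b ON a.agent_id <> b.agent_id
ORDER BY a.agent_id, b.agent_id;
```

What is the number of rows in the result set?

22

INNER JOIN keeps only pairs where the ON condition holds.
Matching on a.agent_id <> b.agent_id. A NULL in a compared column never satisfies the condition.
Matched pairs: 22.
Total: 22 rows.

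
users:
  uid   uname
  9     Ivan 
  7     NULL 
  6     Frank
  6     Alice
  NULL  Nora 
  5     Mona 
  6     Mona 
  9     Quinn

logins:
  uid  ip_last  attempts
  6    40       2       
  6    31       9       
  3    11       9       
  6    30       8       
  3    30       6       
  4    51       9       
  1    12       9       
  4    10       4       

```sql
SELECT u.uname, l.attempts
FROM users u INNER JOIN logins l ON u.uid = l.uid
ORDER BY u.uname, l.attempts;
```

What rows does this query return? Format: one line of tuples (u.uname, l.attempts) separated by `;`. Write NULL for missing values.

(Alice, 2); (Alice, 8); (Alice, 9); (Frank, 2); (Frank, 8); (Frank, 9); (Mona, 2); (Mona, 8); (Mona, 9)

INNER JOIN keeps only pairs where the ON condition holds.
Matching on u.uid = l.uid. A NULL in a compared column never satisfies the condition.
Matched pairs: 9.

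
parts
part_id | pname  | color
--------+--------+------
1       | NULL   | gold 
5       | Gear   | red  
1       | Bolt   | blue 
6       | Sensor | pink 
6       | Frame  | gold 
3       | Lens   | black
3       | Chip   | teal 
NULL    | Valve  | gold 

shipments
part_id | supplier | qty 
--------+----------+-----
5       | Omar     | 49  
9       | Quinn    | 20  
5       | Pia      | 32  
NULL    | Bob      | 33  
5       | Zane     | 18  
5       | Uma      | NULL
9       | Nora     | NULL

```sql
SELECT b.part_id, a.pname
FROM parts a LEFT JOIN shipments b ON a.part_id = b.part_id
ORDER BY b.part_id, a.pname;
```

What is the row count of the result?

LEFT JOIN keeps every row from `parts`; unmatched rows get NULL for `shipments`'s columns.
Matching on a.part_id = b.part_id. A NULL in a compared column never satisfies the condition.
- a row (part_id=1): no match → kept, b columns NULL.
- a row (part_id=5): matches 4 b row(s) → 4 output row(s).
- a row (part_id=1): no match → kept, b columns NULL.
- a row (part_id=6): no match → kept, b columns NULL.
- a row (part_id=6): no match → kept, b columns NULL.
- a row (part_id=3): no match → kept, b columns NULL.
- a row (part_id=3): no match → kept, b columns NULL.
- a row (part_id=NULL): no match → kept, b columns NULL.
Total: 4 matched + 7 padded = 11 rows.

11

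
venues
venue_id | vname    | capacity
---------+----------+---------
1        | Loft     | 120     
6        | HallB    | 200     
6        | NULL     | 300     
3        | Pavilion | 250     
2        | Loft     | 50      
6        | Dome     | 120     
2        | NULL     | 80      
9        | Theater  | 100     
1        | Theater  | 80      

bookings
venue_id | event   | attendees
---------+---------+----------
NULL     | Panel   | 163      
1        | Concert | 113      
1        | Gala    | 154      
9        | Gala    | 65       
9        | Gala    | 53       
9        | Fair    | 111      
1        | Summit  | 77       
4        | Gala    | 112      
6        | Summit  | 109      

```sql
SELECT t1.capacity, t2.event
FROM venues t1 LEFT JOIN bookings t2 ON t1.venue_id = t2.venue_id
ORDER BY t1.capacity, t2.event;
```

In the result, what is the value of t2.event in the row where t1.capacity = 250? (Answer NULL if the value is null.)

NULL

LEFT JOIN keeps every row from `venues`; unmatched rows get NULL for `bookings`'s columns.
Matching on t1.venue_id = t2.venue_id. A NULL in a compared column never satisfies the condition.
Matched pairs: 12; unmatched t1 rows kept: 3.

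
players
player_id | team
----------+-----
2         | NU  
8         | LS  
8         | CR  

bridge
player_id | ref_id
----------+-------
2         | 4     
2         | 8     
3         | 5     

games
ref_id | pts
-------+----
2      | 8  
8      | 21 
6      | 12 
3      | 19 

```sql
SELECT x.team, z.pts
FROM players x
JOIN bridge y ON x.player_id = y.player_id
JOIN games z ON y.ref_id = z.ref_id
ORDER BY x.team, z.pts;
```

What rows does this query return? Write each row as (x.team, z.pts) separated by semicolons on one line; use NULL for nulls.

(NU, 21)

Joins associate left-to-right: players INNER JOIN bridge on player_id gives 2 intermediate row(s).
Then INNER JOIN `games z` on ref_id: keep only rows whose y.ref_id appears in z.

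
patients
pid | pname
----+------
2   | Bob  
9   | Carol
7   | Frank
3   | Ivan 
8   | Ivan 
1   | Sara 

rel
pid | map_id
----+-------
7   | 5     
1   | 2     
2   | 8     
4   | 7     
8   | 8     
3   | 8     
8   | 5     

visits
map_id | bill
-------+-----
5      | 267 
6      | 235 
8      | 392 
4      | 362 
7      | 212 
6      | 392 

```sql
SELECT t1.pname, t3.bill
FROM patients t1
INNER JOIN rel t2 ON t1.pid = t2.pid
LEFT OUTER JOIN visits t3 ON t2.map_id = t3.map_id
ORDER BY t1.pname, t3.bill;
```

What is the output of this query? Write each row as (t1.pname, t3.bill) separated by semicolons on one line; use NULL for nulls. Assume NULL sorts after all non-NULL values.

(Bob, 392); (Frank, 267); (Ivan, 267); (Ivan, 392); (Ivan, 392); (Sara, NULL)

Joins associate left-to-right: patients INNER JOIN rel on pid gives 6 intermediate row(s).
Then LEFT JOIN `visits t3` on map_id: each of those 6 rows is kept; rows whose t2.map_id has no match in t3 get NULL for t3's columns.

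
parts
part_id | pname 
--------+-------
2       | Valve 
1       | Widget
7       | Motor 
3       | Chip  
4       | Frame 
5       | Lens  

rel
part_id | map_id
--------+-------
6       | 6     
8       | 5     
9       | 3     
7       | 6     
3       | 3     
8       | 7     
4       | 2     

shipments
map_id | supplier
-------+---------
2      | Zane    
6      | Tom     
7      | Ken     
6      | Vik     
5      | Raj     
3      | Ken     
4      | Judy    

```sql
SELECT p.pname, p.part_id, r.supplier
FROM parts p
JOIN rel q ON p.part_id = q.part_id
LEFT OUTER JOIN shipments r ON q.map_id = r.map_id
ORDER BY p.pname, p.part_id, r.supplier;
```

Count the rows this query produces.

Step 1 — p INNER JOIN q on part_id → 3 row(s).
Then LEFT JOIN `shipments r` on map_id: each of those 3 rows is kept; rows whose q.map_id has no match in r get NULL for r's columns.
Result: 4 row(s).

4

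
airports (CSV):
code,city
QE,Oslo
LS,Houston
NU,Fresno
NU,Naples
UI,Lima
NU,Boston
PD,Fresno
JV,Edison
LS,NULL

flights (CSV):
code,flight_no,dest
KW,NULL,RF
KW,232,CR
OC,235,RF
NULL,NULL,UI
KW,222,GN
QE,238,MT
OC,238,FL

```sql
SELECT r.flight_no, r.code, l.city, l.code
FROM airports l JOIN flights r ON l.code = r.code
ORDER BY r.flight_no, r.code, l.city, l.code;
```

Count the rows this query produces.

1

INNER JOIN keeps only pairs where the ON condition holds.
Matching on l.code = r.code. A NULL in a compared column never satisfies the condition.
- l (code=QE) pairs with 1 row(s) of r.
- l (code=LS) has no partner → excluded.
- l (code=NU) has no partner → excluded.
- l (code=NU) has no partner → excluded.
- l (code=UI) has no partner → excluded.
- l (code=NU) has no partner → excluded.
- l (code=PD) has no partner → excluded.
- l (code=JV) has no partner → excluded.
- l (code=LS) has no partner → excluded.
Total: 1 rows.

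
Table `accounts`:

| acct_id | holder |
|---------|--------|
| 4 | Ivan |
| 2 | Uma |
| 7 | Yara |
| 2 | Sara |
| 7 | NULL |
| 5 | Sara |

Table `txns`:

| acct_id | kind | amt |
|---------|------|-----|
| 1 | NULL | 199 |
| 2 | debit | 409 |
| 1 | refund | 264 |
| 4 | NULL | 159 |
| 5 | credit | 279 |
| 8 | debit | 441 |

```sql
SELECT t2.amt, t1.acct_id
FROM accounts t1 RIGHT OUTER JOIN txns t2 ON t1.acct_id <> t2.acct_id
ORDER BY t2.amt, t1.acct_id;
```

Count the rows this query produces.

32

RIGHT JOIN keeps every row from `txns`; unmatched rows get NULL for `accounts`'s columns.
Matching on t1.acct_id <> t2.acct_id.
Matched pairs: 32; unmatched t2 rows kept: 0.
Total: 32 rows.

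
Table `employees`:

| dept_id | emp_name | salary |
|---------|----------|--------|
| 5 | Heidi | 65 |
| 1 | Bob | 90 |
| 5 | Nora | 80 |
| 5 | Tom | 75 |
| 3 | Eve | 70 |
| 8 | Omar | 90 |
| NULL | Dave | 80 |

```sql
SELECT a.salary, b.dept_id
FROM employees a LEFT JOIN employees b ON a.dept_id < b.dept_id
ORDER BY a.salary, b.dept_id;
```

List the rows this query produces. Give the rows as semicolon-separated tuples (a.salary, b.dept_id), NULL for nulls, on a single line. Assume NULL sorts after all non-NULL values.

LEFT JOIN keeps every row from `employees a`; unmatched rows get NULL for `employees b`'s columns.
Matching on a.dept_id < b.dept_id. A NULL in a compared column never satisfies the condition.
- a[0] dept_id=5 → 1 match(es) in b → 1 row(s).
- a[1] dept_id=1 → 5 match(es) in b → 5 row(s).
- a[2] dept_id=5 → 1 match(es) in b → 1 row(s).
- a[3] dept_id=5 → 1 match(es) in b → 1 row(s).
- a[4] dept_id=3 → 4 match(es) in b → 4 row(s).
- a[5] dept_id=8 → no match; kept with NULLs on the b side.
- a[6] dept_id=NULL → no match; kept with NULLs on the b side.

(65, 8); (70, 5); (70, 5); (70, 5); (70, 8); (75, 8); (80, 8); (80, NULL); (90, 3); (90, 5); (90, 5); (90, 5); (90, 8); (90, NULL)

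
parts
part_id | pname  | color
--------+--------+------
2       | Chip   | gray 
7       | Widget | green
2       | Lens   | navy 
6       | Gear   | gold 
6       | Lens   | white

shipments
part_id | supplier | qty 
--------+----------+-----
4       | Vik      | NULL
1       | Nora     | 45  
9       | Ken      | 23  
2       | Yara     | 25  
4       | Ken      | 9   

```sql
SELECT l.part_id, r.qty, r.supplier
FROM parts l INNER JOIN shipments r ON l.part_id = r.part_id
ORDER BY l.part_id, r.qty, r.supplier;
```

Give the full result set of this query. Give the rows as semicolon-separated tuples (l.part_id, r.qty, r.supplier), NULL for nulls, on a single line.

(2, 25, Yara); (2, 25, Yara)

INNER JOIN keeps only pairs where the ON condition holds.
Matching on l.part_id = r.part_id.
- l[0] part_id=2 → 1 match(es) in r → 1 row(s).
- l[1] part_id=7 → no match; dropped.
- l[2] part_id=2 → 1 match(es) in r → 1 row(s).
- l[3] part_id=6 → no match; dropped.
- l[4] part_id=6 → no match; dropped.
After projecting and ordering:
l.part_id | r.qty | r.supplier
2 | 25 | Yara
2 | 25 | Yara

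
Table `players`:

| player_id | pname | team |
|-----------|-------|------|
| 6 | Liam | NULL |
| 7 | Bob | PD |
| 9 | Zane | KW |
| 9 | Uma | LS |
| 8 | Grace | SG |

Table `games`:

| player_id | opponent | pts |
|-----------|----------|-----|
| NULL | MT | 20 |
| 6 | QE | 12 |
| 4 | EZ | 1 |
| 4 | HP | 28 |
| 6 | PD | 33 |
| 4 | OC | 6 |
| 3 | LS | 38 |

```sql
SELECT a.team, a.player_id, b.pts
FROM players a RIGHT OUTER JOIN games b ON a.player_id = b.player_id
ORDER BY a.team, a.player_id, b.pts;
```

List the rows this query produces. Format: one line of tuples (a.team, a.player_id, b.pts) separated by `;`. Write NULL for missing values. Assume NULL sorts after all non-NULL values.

RIGHT JOIN keeps every row from `games`; unmatched rows get NULL for `players`'s columns.
Matching on a.player_id = b.player_id. A NULL in a compared column never satisfies the condition.
Matched pairs: 2; unmatched b rows kept: 5.

(NULL, 6, 12); (NULL, 6, 33); (NULL, NULL, 1); (NULL, NULL, 6); (NULL, NULL, 20); (NULL, NULL, 28); (NULL, NULL, 38)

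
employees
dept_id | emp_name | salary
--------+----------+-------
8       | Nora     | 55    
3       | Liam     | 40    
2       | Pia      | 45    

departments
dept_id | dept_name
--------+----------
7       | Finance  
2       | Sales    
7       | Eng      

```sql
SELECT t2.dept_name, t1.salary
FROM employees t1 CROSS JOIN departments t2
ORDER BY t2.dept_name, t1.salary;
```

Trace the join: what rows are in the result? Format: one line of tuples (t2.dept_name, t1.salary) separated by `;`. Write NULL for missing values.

CROSS JOIN pairs every row of `employees` with every row of `departments`: 3 × 3 = 9 rows.

(Eng, 40); (Eng, 45); (Eng, 55); (Finance, 40); (Finance, 45); (Finance, 55); (Sales, 40); (Sales, 45); (Sales, 55)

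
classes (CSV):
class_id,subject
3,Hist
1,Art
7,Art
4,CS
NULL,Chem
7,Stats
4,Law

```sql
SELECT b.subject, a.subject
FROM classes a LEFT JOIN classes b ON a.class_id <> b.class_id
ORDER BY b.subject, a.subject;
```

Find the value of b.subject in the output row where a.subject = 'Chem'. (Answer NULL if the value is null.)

LEFT JOIN keeps every row from `classes a`; unmatched rows get NULL for `classes b`'s columns.
Matching on a.class_id <> b.class_id. A NULL in a compared column never satisfies the condition.
- class_id=3: 5 matching b row(s), so 5 row(s) emitted.
- class_id=1: 5 matching b row(s), so 5 row(s) emitted.
- class_id=7: 4 matching b row(s), so 4 row(s) emitted.
- class_id=4: 4 matching b row(s), so 4 row(s) emitted.
- class_id=NULL: no b row matches, row kept with b columns NULL.
- class_id=7: 4 matching b row(s), so 4 row(s) emitted.
- class_id=4: 4 matching b row(s), so 4 row(s) emitted.

NULL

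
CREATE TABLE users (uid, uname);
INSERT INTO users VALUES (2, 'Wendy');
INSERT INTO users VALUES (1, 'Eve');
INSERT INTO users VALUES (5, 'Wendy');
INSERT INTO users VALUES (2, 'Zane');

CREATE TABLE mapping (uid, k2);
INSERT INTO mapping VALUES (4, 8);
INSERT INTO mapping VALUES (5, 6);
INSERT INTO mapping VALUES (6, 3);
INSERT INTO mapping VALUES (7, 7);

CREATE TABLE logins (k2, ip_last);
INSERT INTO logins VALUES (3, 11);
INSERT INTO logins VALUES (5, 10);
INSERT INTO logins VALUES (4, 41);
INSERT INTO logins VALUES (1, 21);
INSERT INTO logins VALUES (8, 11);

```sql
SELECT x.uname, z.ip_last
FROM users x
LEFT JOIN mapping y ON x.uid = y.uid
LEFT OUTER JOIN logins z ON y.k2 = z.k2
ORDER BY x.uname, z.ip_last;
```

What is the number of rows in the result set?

Step 1 — x LEFT JOIN y on uid → 4 row(s).
Then LEFT JOIN `logins z` on k2: each of those 4 rows is kept; rows whose y.k2 has no match in z get NULL for z's columns.
Result: 4 row(s).

4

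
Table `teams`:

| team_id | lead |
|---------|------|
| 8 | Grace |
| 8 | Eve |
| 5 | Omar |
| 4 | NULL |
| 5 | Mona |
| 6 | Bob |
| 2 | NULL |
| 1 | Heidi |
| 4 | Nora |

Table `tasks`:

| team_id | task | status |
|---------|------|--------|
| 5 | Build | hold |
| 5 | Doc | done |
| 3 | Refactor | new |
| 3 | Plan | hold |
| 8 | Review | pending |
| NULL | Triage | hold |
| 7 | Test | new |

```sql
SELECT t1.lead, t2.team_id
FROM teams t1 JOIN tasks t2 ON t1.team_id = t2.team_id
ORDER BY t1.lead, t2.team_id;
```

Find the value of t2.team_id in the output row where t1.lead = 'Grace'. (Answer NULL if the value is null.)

8

INNER JOIN keeps only pairs where the ON condition holds.
Matching on t1.team_id = t2.team_id. A NULL in a compared column never satisfies the condition.
- t1 (team_id=8) pairs with 1 row(s) of t2.
- t1 (team_id=8) pairs with 1 row(s) of t2.
- t1 (team_id=5) pairs with 2 row(s) of t2.
- t1 (team_id=4) has no partner → excluded.
- t1 (team_id=5) pairs with 2 row(s) of t2.
- t1 (team_id=6) has no partner → excluded.
- t1 (team_id=2) has no partner → excluded.
- t1 (team_id=1) has no partner → excluded.
- t1 (team_id=4) has no partner → excluded.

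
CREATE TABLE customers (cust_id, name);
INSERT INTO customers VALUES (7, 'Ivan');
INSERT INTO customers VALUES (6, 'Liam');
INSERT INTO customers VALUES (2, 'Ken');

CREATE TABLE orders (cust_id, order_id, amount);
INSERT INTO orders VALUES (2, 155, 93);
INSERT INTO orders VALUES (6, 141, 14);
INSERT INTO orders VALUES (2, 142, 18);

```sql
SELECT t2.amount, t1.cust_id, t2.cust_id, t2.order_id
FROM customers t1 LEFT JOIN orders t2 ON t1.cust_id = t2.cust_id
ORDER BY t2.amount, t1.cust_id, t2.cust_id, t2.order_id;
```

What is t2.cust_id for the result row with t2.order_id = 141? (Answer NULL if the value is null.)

LEFT JOIN keeps every row from `customers`; unmatched rows get NULL for `orders`'s columns.
Matching on t1.cust_id = t2.cust_id.
Matched pairs: 3; unmatched t1 rows kept: 1.

6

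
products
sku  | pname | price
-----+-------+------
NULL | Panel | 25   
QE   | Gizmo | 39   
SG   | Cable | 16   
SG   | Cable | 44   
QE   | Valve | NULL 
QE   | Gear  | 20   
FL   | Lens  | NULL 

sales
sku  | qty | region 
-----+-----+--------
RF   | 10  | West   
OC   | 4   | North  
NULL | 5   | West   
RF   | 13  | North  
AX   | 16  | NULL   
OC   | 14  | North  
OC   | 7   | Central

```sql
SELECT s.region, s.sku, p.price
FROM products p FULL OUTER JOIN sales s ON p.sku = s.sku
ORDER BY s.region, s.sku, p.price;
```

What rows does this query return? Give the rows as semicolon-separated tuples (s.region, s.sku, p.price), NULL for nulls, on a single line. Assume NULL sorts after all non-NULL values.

FULL OUTER JOIN keeps every row from both sides; unmatched rows get NULL for the other side's columns.
Matching on p.sku = s.sku. A NULL in a compared column never satisfies the condition.
Matched pairs: 0; unmatched p rows kept: 7; unmatched s rows kept: 7.

(Central, OC, NULL); (North, OC, NULL); (North, OC, NULL); (North, RF, NULL); (West, RF, NULL); (West, NULL, NULL); (NULL, AX, NULL); (NULL, NULL, 16); (NULL, NULL, 20); (NULL, NULL, 25); (NULL, NULL, 39); (NULL, NULL, 44); (NULL, NULL, NULL); (NULL, NULL, NULL)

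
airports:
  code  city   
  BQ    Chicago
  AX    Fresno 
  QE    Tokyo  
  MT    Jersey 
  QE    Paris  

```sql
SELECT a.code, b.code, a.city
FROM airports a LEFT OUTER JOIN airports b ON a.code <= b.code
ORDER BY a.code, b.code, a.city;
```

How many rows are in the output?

LEFT JOIN keeps every row from `airports a`; unmatched rows get NULL for `airports b`'s columns.
Matching on a.code <= b.code.
- a[0] code=BQ → 4 match(es) in b → 4 row(s).
- a[1] code=AX → 5 match(es) in b → 5 row(s).
- a[2] code=QE → 2 match(es) in b → 2 row(s).
- a[3] code=MT → 3 match(es) in b → 3 row(s).
- a[4] code=QE → 2 match(es) in b → 2 row(s).
Total: 16 rows.

16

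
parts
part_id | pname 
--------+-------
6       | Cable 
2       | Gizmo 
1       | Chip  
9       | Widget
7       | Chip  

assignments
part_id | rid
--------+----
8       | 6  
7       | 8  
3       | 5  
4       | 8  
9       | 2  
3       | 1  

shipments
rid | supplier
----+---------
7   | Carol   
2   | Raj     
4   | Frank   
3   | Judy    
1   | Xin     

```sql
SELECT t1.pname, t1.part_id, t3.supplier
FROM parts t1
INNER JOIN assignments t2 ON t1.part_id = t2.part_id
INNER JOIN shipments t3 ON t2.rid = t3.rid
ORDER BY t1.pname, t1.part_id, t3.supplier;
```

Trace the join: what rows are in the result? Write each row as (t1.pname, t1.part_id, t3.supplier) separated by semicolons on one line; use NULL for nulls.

Evaluate left to right. First `parts t1 INNER JOIN assignments t2` on part_id: 2 row(s).
Then INNER JOIN `shipments t3` on rid: keep only rows whose t2.rid appears in t3.

(Widget, 9, Raj)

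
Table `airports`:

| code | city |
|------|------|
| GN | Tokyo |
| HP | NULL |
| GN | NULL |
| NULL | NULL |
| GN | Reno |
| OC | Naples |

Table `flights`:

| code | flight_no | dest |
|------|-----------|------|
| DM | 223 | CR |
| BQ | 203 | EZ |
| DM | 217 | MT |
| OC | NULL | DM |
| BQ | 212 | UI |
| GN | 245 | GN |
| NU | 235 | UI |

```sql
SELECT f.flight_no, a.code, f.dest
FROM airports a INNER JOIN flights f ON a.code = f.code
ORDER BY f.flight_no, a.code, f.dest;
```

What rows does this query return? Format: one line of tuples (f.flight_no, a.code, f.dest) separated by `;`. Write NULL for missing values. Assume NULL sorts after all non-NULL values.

(245, GN, GN); (245, GN, GN); (245, GN, GN); (NULL, OC, DM)

INNER JOIN keeps only pairs where the ON condition holds.
Matching on a.code = f.code. A NULL in a compared column never satisfies the condition.
- code=GN: 1 matching f row(s), so 1 row(s) emitted.
- code=HP: no matching f row, dropped.
- code=GN: 1 matching f row(s), so 1 row(s) emitted.
- code=NULL: no matching f row, dropped.
- code=GN: 1 matching f row(s), so 1 row(s) emitted.
- code=OC: 1 matching f row(s), so 1 row(s) emitted.
After projecting and ordering:
f.flight_no | a.code | f.dest
245 | GN | GN
245 | GN | GN
245 | GN | GN
NULL | OC | DM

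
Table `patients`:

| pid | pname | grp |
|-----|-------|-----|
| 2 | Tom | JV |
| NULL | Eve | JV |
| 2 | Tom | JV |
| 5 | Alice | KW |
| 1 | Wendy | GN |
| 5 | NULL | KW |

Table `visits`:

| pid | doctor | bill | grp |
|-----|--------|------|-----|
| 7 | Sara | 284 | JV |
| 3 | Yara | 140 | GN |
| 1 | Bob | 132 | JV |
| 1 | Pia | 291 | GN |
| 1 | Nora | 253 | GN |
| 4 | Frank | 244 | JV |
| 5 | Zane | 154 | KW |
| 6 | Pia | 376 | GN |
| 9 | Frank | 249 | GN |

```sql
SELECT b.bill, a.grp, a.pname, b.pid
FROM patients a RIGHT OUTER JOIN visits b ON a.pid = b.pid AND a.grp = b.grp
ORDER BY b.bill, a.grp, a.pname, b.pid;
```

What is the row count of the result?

10

RIGHT JOIN keeps every row from `visits`; unmatched rows get NULL for `patients`'s columns.
Matching on a.pid = b.pid AND a.grp = b.grp. A NULL in a compared column never satisfies the condition.
- a row (pid=2, grp=JV): no match.
- a row (pid=NULL, grp=JV): no match.
- a row (pid=2, grp=JV): no match.
- a row (pid=5, grp=KW): matches 1 b row(s) → 1 output row(s).
- a row (pid=1, grp=GN): matches 2 b row(s) → 2 output row(s).
- a row (pid=5, grp=KW): matches 1 b row(s) → 1 output row(s).
- 6 row(s) from b found no a partner → padded with NULL.
Total: 4 matched + 6 padded = 10 rows.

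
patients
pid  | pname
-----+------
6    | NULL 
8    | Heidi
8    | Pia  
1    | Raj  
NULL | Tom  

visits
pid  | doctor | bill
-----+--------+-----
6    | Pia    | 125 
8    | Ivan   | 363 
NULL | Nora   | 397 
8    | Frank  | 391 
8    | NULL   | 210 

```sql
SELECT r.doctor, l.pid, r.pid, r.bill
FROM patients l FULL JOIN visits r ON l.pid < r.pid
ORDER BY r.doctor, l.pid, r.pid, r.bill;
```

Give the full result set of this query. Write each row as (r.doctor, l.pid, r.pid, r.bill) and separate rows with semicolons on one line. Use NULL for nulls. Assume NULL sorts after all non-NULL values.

FULL OUTER JOIN keeps every row from both sides; unmatched rows get NULL for the other side's columns.
Matching on l.pid < r.pid. A NULL in a compared column never satisfies the condition.
Matched pairs: 7; unmatched l rows kept: 3; unmatched r rows kept: 1.

(Frank, 1, 8, 391); (Frank, 6, 8, 391); (Ivan, 1, 8, 363); (Ivan, 6, 8, 363); (Nora, NULL, NULL, 397); (Pia, 1, 6, 125); (NULL, 1, 8, 210); (NULL, 6, 8, 210); (NULL, 8, NULL, NULL); (NULL, 8, NULL, NULL); (NULL, NULL, NULL, NULL)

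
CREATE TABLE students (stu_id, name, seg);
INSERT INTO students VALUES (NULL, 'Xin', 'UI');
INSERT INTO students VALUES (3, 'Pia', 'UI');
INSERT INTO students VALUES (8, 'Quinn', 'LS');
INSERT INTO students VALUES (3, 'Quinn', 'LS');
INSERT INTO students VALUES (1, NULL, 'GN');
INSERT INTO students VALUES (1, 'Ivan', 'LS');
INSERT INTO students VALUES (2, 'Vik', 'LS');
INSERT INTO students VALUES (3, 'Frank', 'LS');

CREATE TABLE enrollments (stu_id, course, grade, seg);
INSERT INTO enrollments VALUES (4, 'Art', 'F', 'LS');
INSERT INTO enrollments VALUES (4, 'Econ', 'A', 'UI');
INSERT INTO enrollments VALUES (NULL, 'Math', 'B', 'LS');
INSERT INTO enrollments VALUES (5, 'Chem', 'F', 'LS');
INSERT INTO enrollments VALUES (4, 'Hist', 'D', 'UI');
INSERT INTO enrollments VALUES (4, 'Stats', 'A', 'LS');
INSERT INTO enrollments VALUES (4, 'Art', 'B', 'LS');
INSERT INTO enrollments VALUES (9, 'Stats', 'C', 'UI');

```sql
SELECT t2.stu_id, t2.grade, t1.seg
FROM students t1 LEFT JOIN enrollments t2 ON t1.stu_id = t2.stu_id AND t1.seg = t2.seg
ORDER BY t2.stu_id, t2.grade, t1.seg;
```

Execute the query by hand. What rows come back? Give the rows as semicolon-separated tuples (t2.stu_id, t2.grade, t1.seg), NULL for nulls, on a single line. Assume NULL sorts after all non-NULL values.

LEFT JOIN keeps every row from `students`; unmatched rows get NULL for `enrollments`'s columns.
Matching on t1.stu_id = t2.stu_id AND t1.seg = t2.seg. A NULL in a compared column never satisfies the condition.
Matched pairs: 0; unmatched t1 rows kept: 8.

(NULL, NULL, GN); (NULL, NULL, LS); (NULL, NULL, LS); (NULL, NULL, LS); (NULL, NULL, LS); (NULL, NULL, LS); (NULL, NULL, UI); (NULL, NULL, UI)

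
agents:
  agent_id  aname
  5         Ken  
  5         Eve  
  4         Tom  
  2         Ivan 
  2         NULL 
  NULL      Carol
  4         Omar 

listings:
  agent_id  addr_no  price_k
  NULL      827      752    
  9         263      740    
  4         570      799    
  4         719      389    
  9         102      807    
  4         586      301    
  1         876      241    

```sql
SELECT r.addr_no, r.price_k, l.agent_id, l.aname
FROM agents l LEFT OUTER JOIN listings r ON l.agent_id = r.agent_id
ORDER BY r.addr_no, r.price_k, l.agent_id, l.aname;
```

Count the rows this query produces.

11

LEFT JOIN keeps every row from `agents`; unmatched rows get NULL for `listings`'s columns.
Matching on l.agent_id = r.agent_id. A NULL in a compared column never satisfies the condition.
Matched pairs: 6; unmatched l rows kept: 5.
Total: 6 matched + 5 padded = 11 rows.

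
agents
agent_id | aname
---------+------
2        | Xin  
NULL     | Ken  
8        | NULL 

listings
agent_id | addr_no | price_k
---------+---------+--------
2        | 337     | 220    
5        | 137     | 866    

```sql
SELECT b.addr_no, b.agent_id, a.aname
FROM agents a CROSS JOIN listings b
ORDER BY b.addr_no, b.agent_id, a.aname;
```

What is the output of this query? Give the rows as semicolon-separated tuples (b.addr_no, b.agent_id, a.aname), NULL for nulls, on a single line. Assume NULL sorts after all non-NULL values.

(137, 5, Ken); (137, 5, Xin); (137, 5, NULL); (337, 2, Ken); (337, 2, Xin); (337, 2, NULL)

CROSS JOIN pairs every row of `agents` with every row of `listings`: 3 × 2 = 6 rows.
After projecting and ordering:
b.addr_no | b.agent_id | a.aname
137 | 5 | Ken
137 | 5 | Xin
137 | 5 | NULL
337 | 2 | Ken
337 | 2 | Xin
337 | 2 | NULL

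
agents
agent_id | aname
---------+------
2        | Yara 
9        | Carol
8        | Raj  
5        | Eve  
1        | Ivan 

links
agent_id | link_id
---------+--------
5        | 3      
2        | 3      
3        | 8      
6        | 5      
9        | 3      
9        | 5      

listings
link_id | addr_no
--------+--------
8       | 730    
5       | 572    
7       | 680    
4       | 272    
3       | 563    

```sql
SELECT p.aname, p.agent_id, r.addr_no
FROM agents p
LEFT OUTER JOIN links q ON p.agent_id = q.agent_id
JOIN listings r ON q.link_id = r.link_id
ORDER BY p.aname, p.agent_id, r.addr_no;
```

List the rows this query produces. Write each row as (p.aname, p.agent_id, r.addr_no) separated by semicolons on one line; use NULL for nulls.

(Carol, 9, 563); (Carol, 9, 572); (Eve, 5, 563); (Yara, 2, 563)

Joins associate left-to-right: agents LEFT JOIN links on agent_id gives 6 intermediate row(s).
Then INNER JOIN `listings r` on link_id: keep only rows whose q.link_id appears in r.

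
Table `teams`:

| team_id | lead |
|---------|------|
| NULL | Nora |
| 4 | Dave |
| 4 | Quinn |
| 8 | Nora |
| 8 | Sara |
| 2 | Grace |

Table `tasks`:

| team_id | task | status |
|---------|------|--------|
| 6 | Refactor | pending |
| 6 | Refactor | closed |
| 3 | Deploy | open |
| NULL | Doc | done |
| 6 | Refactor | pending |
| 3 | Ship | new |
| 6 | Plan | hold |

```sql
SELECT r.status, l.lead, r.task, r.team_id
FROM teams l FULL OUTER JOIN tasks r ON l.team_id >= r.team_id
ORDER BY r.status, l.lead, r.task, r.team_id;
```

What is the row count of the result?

FULL OUTER JOIN keeps every row from both sides; unmatched rows get NULL for the other side's columns.
Matching on l.team_id >= r.team_id. A NULL in a compared column never satisfies the condition.
Matched pairs: 16; unmatched l rows kept: 2; unmatched r rows kept: 1.
Total: 16 matched + 3 padded = 19 rows.

19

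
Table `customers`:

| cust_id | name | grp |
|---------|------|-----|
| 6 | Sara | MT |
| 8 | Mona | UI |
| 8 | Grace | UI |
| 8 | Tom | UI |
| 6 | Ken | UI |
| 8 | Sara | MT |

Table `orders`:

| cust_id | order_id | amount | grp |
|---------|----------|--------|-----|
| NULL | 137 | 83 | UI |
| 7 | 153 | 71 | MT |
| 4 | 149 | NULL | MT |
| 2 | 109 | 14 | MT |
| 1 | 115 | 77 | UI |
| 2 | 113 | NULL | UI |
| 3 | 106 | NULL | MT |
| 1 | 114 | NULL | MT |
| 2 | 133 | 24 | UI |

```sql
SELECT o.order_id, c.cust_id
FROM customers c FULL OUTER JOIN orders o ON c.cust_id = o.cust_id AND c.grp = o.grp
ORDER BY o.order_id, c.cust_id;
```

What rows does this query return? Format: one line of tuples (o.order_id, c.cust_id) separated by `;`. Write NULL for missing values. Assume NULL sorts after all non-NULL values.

FULL OUTER JOIN keeps every row from both sides; unmatched rows get NULL for the other side's columns.
Matching on c.cust_id = o.cust_id AND c.grp = o.grp. A NULL in a compared column never satisfies the condition.
- cust_id=6, grp=MT: no o row matches, row kept with o columns NULL.
- cust_id=8, grp=UI: no o row matches, row kept with o columns NULL.
- cust_id=8, grp=UI: no o row matches, row kept with o columns NULL.
- cust_id=8, grp=UI: no o row matches, row kept with o columns NULL.
- cust_id=6, grp=UI: no o row matches, row kept with o columns NULL.
- cust_id=8, grp=MT: no o row matches, row kept with o columns NULL.
- 9 o row(s) had no c match → kept, c columns NULL.

(106, NULL); (109, NULL); (113, NULL); (114, NULL); (115, NULL); (133, NULL); (137, NULL); (149, NULL); (153, NULL); (NULL, 6); (NULL, 6); (NULL, 8); (NULL, 8); (NULL, 8); (NULL, 8)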